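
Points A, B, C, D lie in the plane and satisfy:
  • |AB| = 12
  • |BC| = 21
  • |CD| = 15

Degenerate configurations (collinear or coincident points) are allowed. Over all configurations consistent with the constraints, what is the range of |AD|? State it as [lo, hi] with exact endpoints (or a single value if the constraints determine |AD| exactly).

|AB| ∈ {12}
|BC| ∈ {21}
|CD| ∈ {15}
|AC| ∈ [9, 33]
|BD| ∈ [6, 36]
|AD| ∈ [0, 48]

|AD| ∈ [0, 48]  (≈ [0.0000, 48.0000])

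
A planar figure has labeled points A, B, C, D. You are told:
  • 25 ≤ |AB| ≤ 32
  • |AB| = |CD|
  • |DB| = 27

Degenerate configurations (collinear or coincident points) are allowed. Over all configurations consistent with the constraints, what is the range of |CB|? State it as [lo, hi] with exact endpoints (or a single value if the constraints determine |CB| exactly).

|AB| ∈ [25, 32]
|BD| ∈ {27}
|CD| ∈ [25, 32]
|AD| ∈ [0, 59]
|BC| ∈ [0, 59]
|AC| ∈ [0, 91]

|CB| ∈ [0, 59]  (≈ [0.0000, 59.0000])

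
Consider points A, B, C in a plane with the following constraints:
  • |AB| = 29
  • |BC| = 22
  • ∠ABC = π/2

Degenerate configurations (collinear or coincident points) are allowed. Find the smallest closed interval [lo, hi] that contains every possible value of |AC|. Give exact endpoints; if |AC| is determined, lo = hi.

|AB| ∈ {29}
|BC| ∈ {22}
|AC| ∈ {5·√(53)}

|AC| = 5·√(53)  (≈ 36.4005)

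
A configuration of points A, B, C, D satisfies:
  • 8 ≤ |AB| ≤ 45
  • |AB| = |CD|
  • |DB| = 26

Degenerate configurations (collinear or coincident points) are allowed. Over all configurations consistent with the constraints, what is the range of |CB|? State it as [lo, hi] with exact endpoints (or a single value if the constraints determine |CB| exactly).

|AB| ∈ [8, 45]
|BD| ∈ {26}
|CD| ∈ [8, 45]
|AD| ∈ [0, 71]
|BC| ∈ [0, 71]
|AC| ∈ [0, 116]

|CB| ∈ [0, 71]  (≈ [0.0000, 71.0000])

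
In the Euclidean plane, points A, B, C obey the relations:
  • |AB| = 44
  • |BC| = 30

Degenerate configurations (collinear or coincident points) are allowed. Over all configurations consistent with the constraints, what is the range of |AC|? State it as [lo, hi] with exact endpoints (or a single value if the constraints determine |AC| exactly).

|AC| ∈ [14, 74]  (≈ [14.0000, 74.0000])

|AB| ∈ {44}
|BC| ∈ {30}
|AC| ∈ [14, 74]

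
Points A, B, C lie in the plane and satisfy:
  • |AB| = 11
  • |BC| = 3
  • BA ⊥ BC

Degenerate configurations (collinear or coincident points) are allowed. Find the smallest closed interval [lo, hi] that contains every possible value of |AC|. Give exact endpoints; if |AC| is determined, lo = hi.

|AC| = √(130)  (≈ 11.4018)

|AB| ∈ {11}
|BC| ∈ {3}
|AC| ∈ {√(130)}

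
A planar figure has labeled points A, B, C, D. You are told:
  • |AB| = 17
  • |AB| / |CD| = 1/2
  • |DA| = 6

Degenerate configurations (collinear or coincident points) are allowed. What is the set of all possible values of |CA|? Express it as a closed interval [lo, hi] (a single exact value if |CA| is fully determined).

|CA| ∈ [28, 40]  (≈ [28.0000, 40.0000])

|AB| ∈ {17}
|AD| ∈ {6}
|CD| ∈ {34}
|BD| ∈ [11, 23]
|AC| ∈ [28, 40]
|BC| ∈ [11, 57]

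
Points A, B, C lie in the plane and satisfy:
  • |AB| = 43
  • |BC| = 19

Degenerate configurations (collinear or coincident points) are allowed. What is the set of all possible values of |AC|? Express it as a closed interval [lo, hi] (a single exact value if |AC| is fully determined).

|AB| ∈ {43}
|BC| ∈ {19}
|AC| ∈ [24, 62]

|AC| ∈ [24, 62]  (≈ [24.0000, 62.0000])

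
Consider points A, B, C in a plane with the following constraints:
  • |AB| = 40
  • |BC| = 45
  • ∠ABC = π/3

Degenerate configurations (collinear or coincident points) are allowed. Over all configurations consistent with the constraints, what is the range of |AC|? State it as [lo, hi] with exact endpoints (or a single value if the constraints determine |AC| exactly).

|AB| ∈ {40}
|BC| ∈ {45}
|AC| ∈ {5·√(73)}

|AC| = 5·√(73)  (≈ 42.7200)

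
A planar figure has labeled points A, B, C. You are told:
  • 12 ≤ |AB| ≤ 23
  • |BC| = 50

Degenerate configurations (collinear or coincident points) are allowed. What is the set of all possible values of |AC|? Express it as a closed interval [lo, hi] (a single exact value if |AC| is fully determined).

|AC| ∈ [27, 73]  (≈ [27.0000, 73.0000])

|AB| ∈ [12, 23]
|BC| ∈ {50}
|AC| ∈ [27, 73]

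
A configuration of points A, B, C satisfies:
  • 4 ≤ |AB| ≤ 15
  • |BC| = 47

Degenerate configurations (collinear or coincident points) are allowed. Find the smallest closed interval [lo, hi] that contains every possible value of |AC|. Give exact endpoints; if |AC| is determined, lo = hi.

|AB| ∈ [4, 15]
|BC| ∈ {47}
|AC| ∈ [32, 62]

|AC| ∈ [32, 62]  (≈ [32.0000, 62.0000])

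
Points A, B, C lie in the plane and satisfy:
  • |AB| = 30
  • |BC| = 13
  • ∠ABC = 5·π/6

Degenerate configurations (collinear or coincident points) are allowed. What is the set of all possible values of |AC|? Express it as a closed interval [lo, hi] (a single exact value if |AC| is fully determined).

|AC| = √(390·√(3) + 1069)  (≈ 41.7672)

|AB| ∈ {30}
|BC| ∈ {13}
|AC| ∈ {√(390·√(3) + 1069)}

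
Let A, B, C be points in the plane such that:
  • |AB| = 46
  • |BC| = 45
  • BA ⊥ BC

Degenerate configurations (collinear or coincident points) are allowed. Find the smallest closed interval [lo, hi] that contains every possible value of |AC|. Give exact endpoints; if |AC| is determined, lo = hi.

|AB| ∈ {46}
|BC| ∈ {45}
|AC| ∈ {√(4141)}

|AC| = √(4141)  (≈ 64.3506)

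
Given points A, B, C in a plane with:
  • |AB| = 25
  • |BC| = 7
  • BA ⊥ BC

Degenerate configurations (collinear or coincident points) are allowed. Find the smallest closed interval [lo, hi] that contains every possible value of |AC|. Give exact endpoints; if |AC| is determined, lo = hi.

|AC| = √(674)  (≈ 25.9615)

|AB| ∈ {25}
|BC| ∈ {7}
|AC| ∈ {√(674)}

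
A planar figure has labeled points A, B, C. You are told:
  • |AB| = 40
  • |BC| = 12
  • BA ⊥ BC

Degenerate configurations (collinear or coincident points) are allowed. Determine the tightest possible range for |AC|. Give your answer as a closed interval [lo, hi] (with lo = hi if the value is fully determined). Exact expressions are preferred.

|AC| = 4·√(109)  (≈ 41.7612)

|AB| ∈ {40}
|BC| ∈ {12}
|AC| ∈ {4·√(109)}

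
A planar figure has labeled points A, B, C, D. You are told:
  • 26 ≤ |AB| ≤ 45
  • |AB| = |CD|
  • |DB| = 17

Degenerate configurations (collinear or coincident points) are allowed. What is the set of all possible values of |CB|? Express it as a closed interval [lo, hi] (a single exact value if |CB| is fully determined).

|CB| ∈ [9, 62]  (≈ [9.0000, 62.0000])

|AB| ∈ [26, 45]
|BD| ∈ {17}
|CD| ∈ [26, 45]
|AD| ∈ [9, 62]
|BC| ∈ [9, 62]
|AC| ∈ [0, 107]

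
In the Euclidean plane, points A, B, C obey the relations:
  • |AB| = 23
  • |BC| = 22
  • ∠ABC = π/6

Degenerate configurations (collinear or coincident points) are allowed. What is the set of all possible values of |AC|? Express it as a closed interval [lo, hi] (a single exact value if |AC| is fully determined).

|AB| ∈ {23}
|BC| ∈ {22}
|AC| ∈ {√(1013 - 506·√(3))}

|AC| = √(1013 - 506·√(3))  (≈ 11.6868)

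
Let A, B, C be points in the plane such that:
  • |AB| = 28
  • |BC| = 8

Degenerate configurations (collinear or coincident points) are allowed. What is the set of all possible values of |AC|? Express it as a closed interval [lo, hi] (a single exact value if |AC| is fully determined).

|AC| ∈ [20, 36]  (≈ [20.0000, 36.0000])

|AB| ∈ {28}
|BC| ∈ {8}
|AC| ∈ [20, 36]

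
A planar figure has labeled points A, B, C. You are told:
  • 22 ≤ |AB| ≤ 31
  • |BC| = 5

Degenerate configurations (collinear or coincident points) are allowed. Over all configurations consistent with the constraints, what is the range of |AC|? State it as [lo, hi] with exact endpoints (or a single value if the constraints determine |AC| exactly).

|AC| ∈ [17, 36]  (≈ [17.0000, 36.0000])

|AB| ∈ [22, 31]
|BC| ∈ {5}
|AC| ∈ [17, 36]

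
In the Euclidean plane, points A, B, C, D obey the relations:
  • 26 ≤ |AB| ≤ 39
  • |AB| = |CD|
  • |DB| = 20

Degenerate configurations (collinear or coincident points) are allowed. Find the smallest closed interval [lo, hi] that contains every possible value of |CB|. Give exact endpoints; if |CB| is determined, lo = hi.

|CB| ∈ [6, 59]  (≈ [6.0000, 59.0000])

|AB| ∈ [26, 39]
|BD| ∈ {20}
|CD| ∈ [26, 39]
|AD| ∈ [6, 59]
|BC| ∈ [6, 59]
|AC| ∈ [0, 98]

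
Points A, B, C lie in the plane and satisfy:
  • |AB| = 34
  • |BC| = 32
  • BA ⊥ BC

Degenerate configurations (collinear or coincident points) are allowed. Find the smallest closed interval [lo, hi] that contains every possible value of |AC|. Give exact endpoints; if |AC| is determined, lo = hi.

|AC| = 2·√(545)  (≈ 46.6905)

|AB| ∈ {34}
|BC| ∈ {32}
|AC| ∈ {2·√(545)}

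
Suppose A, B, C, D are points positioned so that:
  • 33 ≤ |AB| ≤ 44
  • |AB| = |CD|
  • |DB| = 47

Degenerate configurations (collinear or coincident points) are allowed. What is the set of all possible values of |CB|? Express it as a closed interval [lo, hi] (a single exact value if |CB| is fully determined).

|CB| ∈ [3, 91]  (≈ [3.0000, 91.0000])

|AB| ∈ [33, 44]
|BD| ∈ {47}
|CD| ∈ [33, 44]
|AD| ∈ [3, 91]
|BC| ∈ [3, 91]
|AC| ∈ [0, 135]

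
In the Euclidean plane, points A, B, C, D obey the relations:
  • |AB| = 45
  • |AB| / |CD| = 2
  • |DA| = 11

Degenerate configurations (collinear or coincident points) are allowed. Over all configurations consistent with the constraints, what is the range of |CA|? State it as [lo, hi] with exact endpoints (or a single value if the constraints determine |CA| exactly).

|AB| ∈ {45}
|AD| ∈ {11}
|CD| ∈ {45/2}
|BD| ∈ [34, 56]
|AC| ∈ [23/2, 67/2]
|BC| ∈ [23/2, 157/2]

|CA| ∈ [23/2, 67/2]  (≈ [11.5000, 33.5000])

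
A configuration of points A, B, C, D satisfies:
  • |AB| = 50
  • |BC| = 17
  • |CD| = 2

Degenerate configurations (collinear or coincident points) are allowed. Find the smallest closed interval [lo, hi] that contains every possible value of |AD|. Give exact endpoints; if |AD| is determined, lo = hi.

|AB| ∈ {50}
|BC| ∈ {17}
|CD| ∈ {2}
|AC| ∈ [33, 67]
|BD| ∈ [15, 19]
|AD| ∈ [31, 69]

|AD| ∈ [31, 69]  (≈ [31.0000, 69.0000])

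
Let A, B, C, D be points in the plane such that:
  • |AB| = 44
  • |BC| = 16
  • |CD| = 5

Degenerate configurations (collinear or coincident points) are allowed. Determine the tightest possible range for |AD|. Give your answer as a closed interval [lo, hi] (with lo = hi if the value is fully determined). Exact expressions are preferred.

|AD| ∈ [23, 65]  (≈ [23.0000, 65.0000])

|AB| ∈ {44}
|BC| ∈ {16}
|CD| ∈ {5}
|AC| ∈ [28, 60]
|BD| ∈ [11, 21]
|AD| ∈ [23, 65]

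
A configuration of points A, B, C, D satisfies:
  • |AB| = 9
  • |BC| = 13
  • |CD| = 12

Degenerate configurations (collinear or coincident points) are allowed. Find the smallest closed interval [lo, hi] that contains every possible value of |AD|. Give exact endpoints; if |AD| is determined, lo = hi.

|AB| ∈ {9}
|BC| ∈ {13}
|CD| ∈ {12}
|AC| ∈ [4, 22]
|BD| ∈ [1, 25]
|AD| ∈ [0, 34]

|AD| ∈ [0, 34]  (≈ [0.0000, 34.0000])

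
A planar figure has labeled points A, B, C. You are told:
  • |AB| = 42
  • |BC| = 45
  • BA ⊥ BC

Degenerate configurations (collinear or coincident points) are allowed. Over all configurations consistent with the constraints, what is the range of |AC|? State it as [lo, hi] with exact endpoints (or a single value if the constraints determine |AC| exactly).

|AC| = 3·√(421)  (≈ 61.5549)

|AB| ∈ {42}
|BC| ∈ {45}
|AC| ∈ {3·√(421)}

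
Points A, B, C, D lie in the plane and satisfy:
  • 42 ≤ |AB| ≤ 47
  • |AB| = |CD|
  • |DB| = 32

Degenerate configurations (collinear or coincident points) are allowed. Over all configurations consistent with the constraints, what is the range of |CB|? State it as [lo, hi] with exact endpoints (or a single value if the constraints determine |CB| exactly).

|AB| ∈ [42, 47]
|BD| ∈ {32}
|CD| ∈ [42, 47]
|AD| ∈ [10, 79]
|BC| ∈ [10, 79]
|AC| ∈ [0, 126]

|CB| ∈ [10, 79]  (≈ [10.0000, 79.0000])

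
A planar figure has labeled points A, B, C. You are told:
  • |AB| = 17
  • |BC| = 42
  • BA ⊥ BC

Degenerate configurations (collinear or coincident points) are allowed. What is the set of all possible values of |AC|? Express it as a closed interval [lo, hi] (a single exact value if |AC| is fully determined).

|AB| ∈ {17}
|BC| ∈ {42}
|AC| ∈ {√(2053)}

|AC| = √(2053)  (≈ 45.3100)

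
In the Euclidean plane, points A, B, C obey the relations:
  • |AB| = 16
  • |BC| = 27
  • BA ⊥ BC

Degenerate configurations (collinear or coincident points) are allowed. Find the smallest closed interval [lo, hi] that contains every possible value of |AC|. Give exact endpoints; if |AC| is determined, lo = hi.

|AB| ∈ {16}
|BC| ∈ {27}
|AC| ∈ {√(985)}

|AC| = √(985)  (≈ 31.3847)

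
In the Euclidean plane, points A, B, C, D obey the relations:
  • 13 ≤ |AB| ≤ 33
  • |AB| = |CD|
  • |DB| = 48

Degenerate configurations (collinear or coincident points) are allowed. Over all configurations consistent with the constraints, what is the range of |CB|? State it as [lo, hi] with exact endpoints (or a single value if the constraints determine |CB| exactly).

|AB| ∈ [13, 33]
|BD| ∈ {48}
|CD| ∈ [13, 33]
|AD| ∈ [15, 81]
|BC| ∈ [15, 81]
|AC| ∈ [0, 114]

|CB| ∈ [15, 81]  (≈ [15.0000, 81.0000])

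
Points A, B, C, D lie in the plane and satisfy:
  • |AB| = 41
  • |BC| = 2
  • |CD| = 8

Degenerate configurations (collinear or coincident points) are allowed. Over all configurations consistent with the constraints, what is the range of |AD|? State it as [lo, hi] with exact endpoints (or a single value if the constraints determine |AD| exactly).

|AB| ∈ {41}
|BC| ∈ {2}
|CD| ∈ {8}
|AC| ∈ [39, 43]
|BD| ∈ [6, 10]
|AD| ∈ [31, 51]

|AD| ∈ [31, 51]  (≈ [31.0000, 51.0000])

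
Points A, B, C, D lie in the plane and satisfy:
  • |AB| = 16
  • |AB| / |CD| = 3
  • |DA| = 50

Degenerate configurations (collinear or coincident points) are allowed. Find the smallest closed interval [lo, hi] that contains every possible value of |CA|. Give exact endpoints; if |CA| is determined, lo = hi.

|AB| ∈ {16}
|AD| ∈ {50}
|CD| ∈ {16/3}
|BD| ∈ [34, 66]
|AC| ∈ [134/3, 166/3]
|BC| ∈ [86/3, 214/3]

|CA| ∈ [134/3, 166/3]  (≈ [44.6667, 55.3333])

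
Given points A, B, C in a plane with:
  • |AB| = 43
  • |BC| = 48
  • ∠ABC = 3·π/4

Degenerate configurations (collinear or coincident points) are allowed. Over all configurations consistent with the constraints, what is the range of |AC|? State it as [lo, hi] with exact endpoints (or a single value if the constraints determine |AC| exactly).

|AB| ∈ {43}
|BC| ∈ {48}
|AC| ∈ {√(2064·√(2) + 4153)}

|AC| = √(2064·√(2) + 4153)  (≈ 84.0948)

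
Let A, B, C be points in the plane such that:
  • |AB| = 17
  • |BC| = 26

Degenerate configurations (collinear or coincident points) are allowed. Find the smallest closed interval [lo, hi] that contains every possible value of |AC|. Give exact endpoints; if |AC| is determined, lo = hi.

|AC| ∈ [9, 43]  (≈ [9.0000, 43.0000])

|AB| ∈ {17}
|BC| ∈ {26}
|AC| ∈ [9, 43]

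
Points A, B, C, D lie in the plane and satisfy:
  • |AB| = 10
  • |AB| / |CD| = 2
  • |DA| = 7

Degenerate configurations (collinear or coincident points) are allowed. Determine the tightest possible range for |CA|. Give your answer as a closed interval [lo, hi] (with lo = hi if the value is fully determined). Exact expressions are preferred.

|CA| ∈ [2, 12]  (≈ [2.0000, 12.0000])

|AB| ∈ {10}
|AD| ∈ {7}
|CD| ∈ {5}
|BD| ∈ [3, 17]
|AC| ∈ [2, 12]
|BC| ∈ [0, 22]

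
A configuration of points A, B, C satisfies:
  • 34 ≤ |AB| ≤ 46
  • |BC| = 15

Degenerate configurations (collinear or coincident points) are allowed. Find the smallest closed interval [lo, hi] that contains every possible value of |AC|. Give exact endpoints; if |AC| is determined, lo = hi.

|AB| ∈ [34, 46]
|BC| ∈ {15}
|AC| ∈ [19, 61]

|AC| ∈ [19, 61]  (≈ [19.0000, 61.0000])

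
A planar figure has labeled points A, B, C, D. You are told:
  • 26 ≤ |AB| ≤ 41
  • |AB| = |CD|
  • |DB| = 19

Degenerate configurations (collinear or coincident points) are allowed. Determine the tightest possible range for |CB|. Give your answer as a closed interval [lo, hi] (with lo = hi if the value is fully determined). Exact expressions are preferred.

|AB| ∈ [26, 41]
|BD| ∈ {19}
|CD| ∈ [26, 41]
|AD| ∈ [7, 60]
|BC| ∈ [7, 60]
|AC| ∈ [0, 101]

|CB| ∈ [7, 60]  (≈ [7.0000, 60.0000])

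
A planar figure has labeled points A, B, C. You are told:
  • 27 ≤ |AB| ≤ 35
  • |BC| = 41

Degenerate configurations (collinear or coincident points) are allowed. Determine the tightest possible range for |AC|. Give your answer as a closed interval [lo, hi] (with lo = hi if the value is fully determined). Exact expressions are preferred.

|AC| ∈ [6, 76]  (≈ [6.0000, 76.0000])

|AB| ∈ [27, 35]
|BC| ∈ {41}
|AC| ∈ [6, 76]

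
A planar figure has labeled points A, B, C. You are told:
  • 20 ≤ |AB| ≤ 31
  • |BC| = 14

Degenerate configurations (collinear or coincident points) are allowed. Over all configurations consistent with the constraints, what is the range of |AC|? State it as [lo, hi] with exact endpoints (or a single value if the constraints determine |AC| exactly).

|AB| ∈ [20, 31]
|BC| ∈ {14}
|AC| ∈ [6, 45]

|AC| ∈ [6, 45]  (≈ [6.0000, 45.0000])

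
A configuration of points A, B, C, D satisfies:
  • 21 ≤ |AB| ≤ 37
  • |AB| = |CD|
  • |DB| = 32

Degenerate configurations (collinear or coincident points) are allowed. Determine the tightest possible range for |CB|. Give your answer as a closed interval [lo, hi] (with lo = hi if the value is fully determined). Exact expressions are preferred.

|CB| ∈ [0, 69]  (≈ [0.0000, 69.0000])

|AB| ∈ [21, 37]
|BD| ∈ {32}
|CD| ∈ [21, 37]
|AD| ∈ [0, 69]
|BC| ∈ [0, 69]
|AC| ∈ [0, 106]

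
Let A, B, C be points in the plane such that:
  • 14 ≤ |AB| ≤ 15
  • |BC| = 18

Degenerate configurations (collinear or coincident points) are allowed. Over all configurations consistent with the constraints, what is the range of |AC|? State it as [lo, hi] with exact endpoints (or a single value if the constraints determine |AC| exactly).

|AB| ∈ [14, 15]
|BC| ∈ {18}
|AC| ∈ [3, 33]

|AC| ∈ [3, 33]  (≈ [3.0000, 33.0000])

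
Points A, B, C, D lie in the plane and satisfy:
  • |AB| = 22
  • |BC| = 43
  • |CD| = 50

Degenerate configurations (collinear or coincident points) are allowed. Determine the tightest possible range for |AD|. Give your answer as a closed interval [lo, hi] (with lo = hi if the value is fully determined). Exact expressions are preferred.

|AB| ∈ {22}
|BC| ∈ {43}
|CD| ∈ {50}
|AC| ∈ [21, 65]
|BD| ∈ [7, 93]
|AD| ∈ [0, 115]

|AD| ∈ [0, 115]  (≈ [0.0000, 115.0000])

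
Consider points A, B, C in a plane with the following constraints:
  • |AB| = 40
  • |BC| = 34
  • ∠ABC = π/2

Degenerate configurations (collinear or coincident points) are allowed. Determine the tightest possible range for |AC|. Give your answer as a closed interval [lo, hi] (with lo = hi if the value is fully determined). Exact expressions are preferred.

|AB| ∈ {40}
|BC| ∈ {34}
|AC| ∈ {2·√(689)}

|AC| = 2·√(689)  (≈ 52.4976)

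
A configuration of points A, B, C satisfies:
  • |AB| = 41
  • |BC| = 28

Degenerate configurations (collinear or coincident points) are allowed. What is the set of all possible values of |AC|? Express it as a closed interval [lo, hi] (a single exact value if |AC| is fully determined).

|AB| ∈ {41}
|BC| ∈ {28}
|AC| ∈ [13, 69]

|AC| ∈ [13, 69]  (≈ [13.0000, 69.0000])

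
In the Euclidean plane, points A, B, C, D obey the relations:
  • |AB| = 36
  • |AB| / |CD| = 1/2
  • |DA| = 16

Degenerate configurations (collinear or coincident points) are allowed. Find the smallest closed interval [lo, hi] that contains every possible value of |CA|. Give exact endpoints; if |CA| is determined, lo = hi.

|AB| ∈ {36}
|AD| ∈ {16}
|CD| ∈ {72}
|BD| ∈ [20, 52]
|AC| ∈ [56, 88]
|BC| ∈ [20, 124]

|CA| ∈ [56, 88]  (≈ [56.0000, 88.0000])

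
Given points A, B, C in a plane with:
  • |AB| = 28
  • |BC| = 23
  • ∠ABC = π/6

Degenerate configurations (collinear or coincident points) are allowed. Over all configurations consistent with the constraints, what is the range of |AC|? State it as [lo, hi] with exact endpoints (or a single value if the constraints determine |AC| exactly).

|AB| ∈ {28}
|BC| ∈ {23}
|AC| ∈ {√(1313 - 644·√(3))}

|AC| = √(1313 - 644·√(3))  (≈ 14.0556)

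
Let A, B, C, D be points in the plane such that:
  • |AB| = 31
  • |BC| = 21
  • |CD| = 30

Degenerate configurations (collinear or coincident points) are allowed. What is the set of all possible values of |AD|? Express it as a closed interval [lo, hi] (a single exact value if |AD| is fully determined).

|AD| ∈ [0, 82]  (≈ [0.0000, 82.0000])

|AB| ∈ {31}
|BC| ∈ {21}
|CD| ∈ {30}
|AC| ∈ [10, 52]
|BD| ∈ [9, 51]
|AD| ∈ [0, 82]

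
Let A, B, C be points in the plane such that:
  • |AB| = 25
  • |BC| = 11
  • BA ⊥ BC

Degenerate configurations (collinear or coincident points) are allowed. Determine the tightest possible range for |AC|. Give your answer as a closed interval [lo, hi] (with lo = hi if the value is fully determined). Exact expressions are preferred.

|AB| ∈ {25}
|BC| ∈ {11}
|AC| ∈ {√(746)}

|AC| = √(746)  (≈ 27.3130)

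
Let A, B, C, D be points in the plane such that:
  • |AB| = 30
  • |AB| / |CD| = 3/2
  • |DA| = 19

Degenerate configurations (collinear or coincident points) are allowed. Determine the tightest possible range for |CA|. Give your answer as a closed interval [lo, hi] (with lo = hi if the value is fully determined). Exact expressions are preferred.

|CA| ∈ [1, 39]  (≈ [1.0000, 39.0000])

|AB| ∈ {30}
|AD| ∈ {19}
|CD| ∈ {20}
|BD| ∈ [11, 49]
|AC| ∈ [1, 39]
|BC| ∈ [0, 69]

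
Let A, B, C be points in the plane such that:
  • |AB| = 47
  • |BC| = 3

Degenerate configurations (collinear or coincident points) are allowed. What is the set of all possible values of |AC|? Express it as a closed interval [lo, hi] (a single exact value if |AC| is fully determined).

|AC| ∈ [44, 50]  (≈ [44.0000, 50.0000])

|AB| ∈ {47}
|BC| ∈ {3}
|AC| ∈ [44, 50]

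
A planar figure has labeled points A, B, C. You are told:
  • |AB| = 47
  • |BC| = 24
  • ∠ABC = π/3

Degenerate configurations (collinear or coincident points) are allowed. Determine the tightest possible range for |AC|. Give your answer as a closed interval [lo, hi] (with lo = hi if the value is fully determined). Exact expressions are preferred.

|AC| = √(1657)  (≈ 40.7063)

|AB| ∈ {47}
|BC| ∈ {24}
|AC| ∈ {√(1657)}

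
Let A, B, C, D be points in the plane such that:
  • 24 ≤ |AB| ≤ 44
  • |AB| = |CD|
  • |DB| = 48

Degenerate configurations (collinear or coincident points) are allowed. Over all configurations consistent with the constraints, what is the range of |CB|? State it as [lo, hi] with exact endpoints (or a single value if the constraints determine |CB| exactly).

|CB| ∈ [4, 92]  (≈ [4.0000, 92.0000])

|AB| ∈ [24, 44]
|BD| ∈ {48}
|CD| ∈ [24, 44]
|AD| ∈ [4, 92]
|BC| ∈ [4, 92]
|AC| ∈ [0, 136]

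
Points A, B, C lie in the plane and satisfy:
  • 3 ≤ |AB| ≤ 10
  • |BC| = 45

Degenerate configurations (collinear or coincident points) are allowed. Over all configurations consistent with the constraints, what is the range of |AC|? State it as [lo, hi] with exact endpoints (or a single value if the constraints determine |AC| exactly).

|AC| ∈ [35, 55]  (≈ [35.0000, 55.0000])

|AB| ∈ [3, 10]
|BC| ∈ {45}
|AC| ∈ [35, 55]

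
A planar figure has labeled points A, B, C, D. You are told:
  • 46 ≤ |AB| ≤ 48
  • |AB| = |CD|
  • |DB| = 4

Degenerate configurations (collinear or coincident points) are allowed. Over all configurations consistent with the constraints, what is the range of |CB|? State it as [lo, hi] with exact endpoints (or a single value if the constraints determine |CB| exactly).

|AB| ∈ [46, 48]
|BD| ∈ {4}
|CD| ∈ [46, 48]
|AD| ∈ [42, 52]
|BC| ∈ [42, 52]
|AC| ∈ [0, 100]

|CB| ∈ [42, 52]  (≈ [42.0000, 52.0000])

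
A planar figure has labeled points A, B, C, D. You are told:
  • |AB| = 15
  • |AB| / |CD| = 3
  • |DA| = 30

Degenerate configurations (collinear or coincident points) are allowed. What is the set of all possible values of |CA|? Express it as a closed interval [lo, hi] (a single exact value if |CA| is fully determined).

|AB| ∈ {15}
|AD| ∈ {30}
|CD| ∈ {5}
|BD| ∈ [15, 45]
|AC| ∈ [25, 35]
|BC| ∈ [10, 50]

|CA| ∈ [25, 35]  (≈ [25.0000, 35.0000])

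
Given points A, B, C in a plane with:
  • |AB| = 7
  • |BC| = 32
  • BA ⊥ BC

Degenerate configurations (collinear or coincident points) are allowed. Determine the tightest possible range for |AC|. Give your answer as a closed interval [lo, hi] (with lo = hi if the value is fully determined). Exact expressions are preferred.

|AC| = √(1073)  (≈ 32.7567)

|AB| ∈ {7}
|BC| ∈ {32}
|AC| ∈ {√(1073)}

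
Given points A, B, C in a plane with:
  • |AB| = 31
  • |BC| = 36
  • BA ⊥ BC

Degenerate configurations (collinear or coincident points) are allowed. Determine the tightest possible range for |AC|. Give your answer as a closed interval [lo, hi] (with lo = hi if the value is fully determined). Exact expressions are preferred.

|AC| = √(2257)  (≈ 47.5079)

|AB| ∈ {31}
|BC| ∈ {36}
|AC| ∈ {√(2257)}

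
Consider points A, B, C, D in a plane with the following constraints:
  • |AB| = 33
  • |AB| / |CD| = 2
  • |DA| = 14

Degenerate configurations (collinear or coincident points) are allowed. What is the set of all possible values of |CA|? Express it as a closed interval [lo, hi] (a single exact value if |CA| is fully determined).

|CA| ∈ [5/2, 61/2]  (≈ [2.5000, 30.5000])

|AB| ∈ {33}
|AD| ∈ {14}
|CD| ∈ {33/2}
|BD| ∈ [19, 47]
|AC| ∈ [5/2, 61/2]
|BC| ∈ [5/2, 127/2]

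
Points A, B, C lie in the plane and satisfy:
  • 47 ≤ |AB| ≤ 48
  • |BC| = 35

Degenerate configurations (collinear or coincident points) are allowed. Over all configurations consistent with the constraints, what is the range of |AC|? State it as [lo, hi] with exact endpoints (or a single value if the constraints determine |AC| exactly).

|AB| ∈ [47, 48]
|BC| ∈ {35}
|AC| ∈ [12, 83]

|AC| ∈ [12, 83]  (≈ [12.0000, 83.0000])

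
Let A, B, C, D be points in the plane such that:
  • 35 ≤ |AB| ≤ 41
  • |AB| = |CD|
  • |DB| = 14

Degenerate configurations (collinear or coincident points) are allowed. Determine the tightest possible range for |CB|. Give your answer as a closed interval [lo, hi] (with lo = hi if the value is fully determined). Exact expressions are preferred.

|CB| ∈ [21, 55]  (≈ [21.0000, 55.0000])

|AB| ∈ [35, 41]
|BD| ∈ {14}
|CD| ∈ [35, 41]
|AD| ∈ [21, 55]
|BC| ∈ [21, 55]
|AC| ∈ [0, 96]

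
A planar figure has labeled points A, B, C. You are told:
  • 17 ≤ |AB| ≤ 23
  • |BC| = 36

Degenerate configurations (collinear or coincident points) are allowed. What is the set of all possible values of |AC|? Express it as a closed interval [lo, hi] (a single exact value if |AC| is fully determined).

|AC| ∈ [13, 59]  (≈ [13.0000, 59.0000])

|AB| ∈ [17, 23]
|BC| ∈ {36}
|AC| ∈ [13, 59]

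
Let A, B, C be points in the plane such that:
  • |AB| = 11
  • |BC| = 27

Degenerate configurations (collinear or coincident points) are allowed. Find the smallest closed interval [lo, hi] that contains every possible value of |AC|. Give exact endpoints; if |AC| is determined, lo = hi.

|AC| ∈ [16, 38]  (≈ [16.0000, 38.0000])

|AB| ∈ {11}
|BC| ∈ {27}
|AC| ∈ [16, 38]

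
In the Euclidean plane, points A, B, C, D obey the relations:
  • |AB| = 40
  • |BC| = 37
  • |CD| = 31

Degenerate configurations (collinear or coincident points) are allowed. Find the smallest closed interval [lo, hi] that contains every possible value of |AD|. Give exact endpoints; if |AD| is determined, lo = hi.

|AD| ∈ [0, 108]  (≈ [0.0000, 108.0000])

|AB| ∈ {40}
|BC| ∈ {37}
|CD| ∈ {31}
|AC| ∈ [3, 77]
|BD| ∈ [6, 68]
|AD| ∈ [0, 108]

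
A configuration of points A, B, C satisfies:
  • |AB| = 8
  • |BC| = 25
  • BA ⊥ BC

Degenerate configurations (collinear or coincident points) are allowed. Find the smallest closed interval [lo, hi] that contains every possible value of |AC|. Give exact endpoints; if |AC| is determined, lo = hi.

|AC| = √(689)  (≈ 26.2488)

|AB| ∈ {8}
|BC| ∈ {25}
|AC| ∈ {√(689)}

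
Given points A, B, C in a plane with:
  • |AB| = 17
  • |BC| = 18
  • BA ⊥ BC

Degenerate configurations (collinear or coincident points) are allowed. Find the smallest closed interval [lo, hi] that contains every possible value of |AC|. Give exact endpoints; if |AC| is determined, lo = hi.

|AB| ∈ {17}
|BC| ∈ {18}
|AC| ∈ {√(613)}

|AC| = √(613)  (≈ 24.7588)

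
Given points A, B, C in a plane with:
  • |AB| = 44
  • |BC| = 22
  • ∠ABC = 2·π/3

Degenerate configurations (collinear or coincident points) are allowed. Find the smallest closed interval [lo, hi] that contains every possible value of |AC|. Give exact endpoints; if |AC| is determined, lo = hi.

|AC| = 22·√(7)  (≈ 58.2065)

|AB| ∈ {44}
|BC| ∈ {22}
|AC| ∈ {22·√(7)}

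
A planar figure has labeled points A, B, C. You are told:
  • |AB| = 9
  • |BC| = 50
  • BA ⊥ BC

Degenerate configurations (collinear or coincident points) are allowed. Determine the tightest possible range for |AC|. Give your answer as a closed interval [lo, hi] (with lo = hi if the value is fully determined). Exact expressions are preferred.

|AC| = √(2581)  (≈ 50.8035)

|AB| ∈ {9}
|BC| ∈ {50}
|AC| ∈ {√(2581)}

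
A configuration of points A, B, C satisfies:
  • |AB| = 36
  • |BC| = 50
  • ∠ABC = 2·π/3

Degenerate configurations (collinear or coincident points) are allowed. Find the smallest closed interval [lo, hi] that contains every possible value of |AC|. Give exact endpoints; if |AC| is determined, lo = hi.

|AC| = 2·√(1399)  (≈ 74.8064)

|AB| ∈ {36}
|BC| ∈ {50}
|AC| ∈ {2·√(1399)}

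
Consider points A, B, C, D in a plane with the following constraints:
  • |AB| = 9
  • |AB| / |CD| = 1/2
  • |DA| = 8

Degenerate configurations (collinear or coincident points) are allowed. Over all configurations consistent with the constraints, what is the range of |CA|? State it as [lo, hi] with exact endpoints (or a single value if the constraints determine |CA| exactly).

|AB| ∈ {9}
|AD| ∈ {8}
|CD| ∈ {18}
|BD| ∈ [1, 17]
|AC| ∈ [10, 26]
|BC| ∈ [1, 35]

|CA| ∈ [10, 26]  (≈ [10.0000, 26.0000])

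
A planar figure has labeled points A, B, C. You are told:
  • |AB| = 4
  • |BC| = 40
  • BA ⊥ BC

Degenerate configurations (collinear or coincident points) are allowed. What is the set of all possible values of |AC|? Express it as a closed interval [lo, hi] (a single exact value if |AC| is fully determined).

|AC| = 4·√(101)  (≈ 40.1995)

|AB| ∈ {4}
|BC| ∈ {40}
|AC| ∈ {4·√(101)}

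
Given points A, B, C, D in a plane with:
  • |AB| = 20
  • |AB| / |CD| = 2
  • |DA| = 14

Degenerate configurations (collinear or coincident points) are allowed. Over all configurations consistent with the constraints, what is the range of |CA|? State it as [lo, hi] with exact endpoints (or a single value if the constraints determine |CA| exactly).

|AB| ∈ {20}
|AD| ∈ {14}
|CD| ∈ {10}
|BD| ∈ [6, 34]
|AC| ∈ [4, 24]
|BC| ∈ [0, 44]

|CA| ∈ [4, 24]  (≈ [4.0000, 24.0000])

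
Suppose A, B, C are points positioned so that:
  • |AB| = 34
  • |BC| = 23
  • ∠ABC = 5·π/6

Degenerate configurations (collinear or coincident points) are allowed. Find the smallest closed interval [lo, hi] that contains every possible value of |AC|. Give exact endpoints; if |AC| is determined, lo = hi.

|AC| = √(782·√(3) + 1685)  (≈ 55.1313)

|AB| ∈ {34}
|BC| ∈ {23}
|AC| ∈ {√(782·√(3) + 1685)}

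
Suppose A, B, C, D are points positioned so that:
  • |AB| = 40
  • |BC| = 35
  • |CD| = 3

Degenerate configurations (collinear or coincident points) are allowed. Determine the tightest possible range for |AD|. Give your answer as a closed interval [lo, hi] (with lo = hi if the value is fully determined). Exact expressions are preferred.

|AD| ∈ [2, 78]  (≈ [2.0000, 78.0000])

|AB| ∈ {40}
|BC| ∈ {35}
|CD| ∈ {3}
|AC| ∈ [5, 75]
|BD| ∈ [32, 38]
|AD| ∈ [2, 78]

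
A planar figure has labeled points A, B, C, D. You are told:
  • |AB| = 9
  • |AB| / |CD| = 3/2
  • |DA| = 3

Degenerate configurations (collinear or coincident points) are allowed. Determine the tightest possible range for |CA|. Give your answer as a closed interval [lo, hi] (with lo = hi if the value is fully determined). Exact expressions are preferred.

|AB| ∈ {9}
|AD| ∈ {3}
|CD| ∈ {6}
|BD| ∈ [6, 12]
|AC| ∈ [3, 9]
|BC| ∈ [0, 18]

|CA| ∈ [3, 9]  (≈ [3.0000, 9.0000])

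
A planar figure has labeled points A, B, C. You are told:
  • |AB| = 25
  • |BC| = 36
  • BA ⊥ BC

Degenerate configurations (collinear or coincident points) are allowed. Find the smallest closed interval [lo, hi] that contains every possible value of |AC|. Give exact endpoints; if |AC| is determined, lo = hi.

|AB| ∈ {25}
|BC| ∈ {36}
|AC| ∈ {√(1921)}

|AC| = √(1921)  (≈ 43.8292)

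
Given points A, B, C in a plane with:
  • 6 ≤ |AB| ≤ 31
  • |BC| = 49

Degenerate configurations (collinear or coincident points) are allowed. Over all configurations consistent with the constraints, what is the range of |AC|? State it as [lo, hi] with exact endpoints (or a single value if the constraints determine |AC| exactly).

|AC| ∈ [18, 80]  (≈ [18.0000, 80.0000])

|AB| ∈ [6, 31]
|BC| ∈ {49}
|AC| ∈ [18, 80]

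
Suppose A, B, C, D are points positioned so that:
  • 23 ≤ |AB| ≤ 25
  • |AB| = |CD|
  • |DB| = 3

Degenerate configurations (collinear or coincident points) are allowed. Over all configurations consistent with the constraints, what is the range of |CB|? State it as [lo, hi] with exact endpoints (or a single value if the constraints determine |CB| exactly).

|CB| ∈ [20, 28]  (≈ [20.0000, 28.0000])

|AB| ∈ [23, 25]
|BD| ∈ {3}
|CD| ∈ [23, 25]
|AD| ∈ [20, 28]
|BC| ∈ [20, 28]
|AC| ∈ [0, 53]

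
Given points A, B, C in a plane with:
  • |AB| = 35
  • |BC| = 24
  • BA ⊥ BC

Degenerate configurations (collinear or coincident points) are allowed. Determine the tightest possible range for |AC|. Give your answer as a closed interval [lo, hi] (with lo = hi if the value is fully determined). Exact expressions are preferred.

|AB| ∈ {35}
|BC| ∈ {24}
|AC| ∈ {√(1801)}

|AC| = √(1801)  (≈ 42.4382)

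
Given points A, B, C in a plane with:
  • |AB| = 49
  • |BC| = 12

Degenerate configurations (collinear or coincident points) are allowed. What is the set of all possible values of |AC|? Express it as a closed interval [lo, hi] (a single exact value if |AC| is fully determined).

|AC| ∈ [37, 61]  (≈ [37.0000, 61.0000])

|AB| ∈ {49}
|BC| ∈ {12}
|AC| ∈ [37, 61]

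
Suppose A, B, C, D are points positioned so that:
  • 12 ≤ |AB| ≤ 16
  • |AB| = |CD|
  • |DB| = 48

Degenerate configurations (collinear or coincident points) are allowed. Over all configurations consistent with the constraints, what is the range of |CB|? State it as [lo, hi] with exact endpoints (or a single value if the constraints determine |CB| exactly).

|AB| ∈ [12, 16]
|BD| ∈ {48}
|CD| ∈ [12, 16]
|AD| ∈ [32, 64]
|BC| ∈ [32, 64]
|AC| ∈ [16, 80]

|CB| ∈ [32, 64]  (≈ [32.0000, 64.0000])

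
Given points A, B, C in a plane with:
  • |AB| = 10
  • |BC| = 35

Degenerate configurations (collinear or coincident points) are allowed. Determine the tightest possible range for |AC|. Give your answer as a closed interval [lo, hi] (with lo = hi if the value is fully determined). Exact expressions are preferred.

|AC| ∈ [25, 45]  (≈ [25.0000, 45.0000])

|AB| ∈ {10}
|BC| ∈ {35}
|AC| ∈ [25, 45]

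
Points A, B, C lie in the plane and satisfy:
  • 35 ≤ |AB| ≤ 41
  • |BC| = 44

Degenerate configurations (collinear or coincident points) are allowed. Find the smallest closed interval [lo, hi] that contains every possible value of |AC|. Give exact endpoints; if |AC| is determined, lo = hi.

|AC| ∈ [3, 85]  (≈ [3.0000, 85.0000])

|AB| ∈ [35, 41]
|BC| ∈ {44}
|AC| ∈ [3, 85]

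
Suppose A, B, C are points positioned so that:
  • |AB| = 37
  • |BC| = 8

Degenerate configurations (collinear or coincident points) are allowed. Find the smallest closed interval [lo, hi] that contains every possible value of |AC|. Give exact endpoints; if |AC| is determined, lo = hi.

|AC| ∈ [29, 45]  (≈ [29.0000, 45.0000])

|AB| ∈ {37}
|BC| ∈ {8}
|AC| ∈ [29, 45]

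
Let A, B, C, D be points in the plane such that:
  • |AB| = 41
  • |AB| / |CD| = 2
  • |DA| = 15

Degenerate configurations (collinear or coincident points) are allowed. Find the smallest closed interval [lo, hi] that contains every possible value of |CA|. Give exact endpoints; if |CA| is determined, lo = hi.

|AB| ∈ {41}
|AD| ∈ {15}
|CD| ∈ {41/2}
|BD| ∈ [26, 56]
|AC| ∈ [11/2, 71/2]
|BC| ∈ [11/2, 153/2]

|CA| ∈ [11/2, 71/2]  (≈ [5.5000, 35.5000])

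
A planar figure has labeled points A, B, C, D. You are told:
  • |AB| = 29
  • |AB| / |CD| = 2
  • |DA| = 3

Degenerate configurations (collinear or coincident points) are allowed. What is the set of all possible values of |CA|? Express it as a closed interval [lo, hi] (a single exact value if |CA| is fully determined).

|CA| ∈ [23/2, 35/2]  (≈ [11.5000, 17.5000])

|AB| ∈ {29}
|AD| ∈ {3}
|CD| ∈ {29/2}
|BD| ∈ [26, 32]
|AC| ∈ [23/2, 35/2]
|BC| ∈ [23/2, 93/2]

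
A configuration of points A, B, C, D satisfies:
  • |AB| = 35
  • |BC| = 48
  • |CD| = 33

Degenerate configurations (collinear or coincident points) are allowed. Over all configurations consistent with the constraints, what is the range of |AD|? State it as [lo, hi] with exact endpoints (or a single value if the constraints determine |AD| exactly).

|AB| ∈ {35}
|BC| ∈ {48}
|CD| ∈ {33}
|AC| ∈ [13, 83]
|BD| ∈ [15, 81]
|AD| ∈ [0, 116]

|AD| ∈ [0, 116]  (≈ [0.0000, 116.0000])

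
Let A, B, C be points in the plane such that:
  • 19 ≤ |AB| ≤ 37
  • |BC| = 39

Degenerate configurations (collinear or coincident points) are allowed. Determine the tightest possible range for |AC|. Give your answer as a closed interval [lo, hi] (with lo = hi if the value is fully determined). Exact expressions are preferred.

|AC| ∈ [2, 76]  (≈ [2.0000, 76.0000])

|AB| ∈ [19, 37]
|BC| ∈ {39}
|AC| ∈ [2, 76]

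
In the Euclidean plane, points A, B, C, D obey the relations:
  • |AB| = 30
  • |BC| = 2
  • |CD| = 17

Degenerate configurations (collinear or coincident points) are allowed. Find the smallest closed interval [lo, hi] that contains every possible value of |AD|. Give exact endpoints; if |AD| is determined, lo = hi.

|AD| ∈ [11, 49]  (≈ [11.0000, 49.0000])

|AB| ∈ {30}
|BC| ∈ {2}
|CD| ∈ {17}
|AC| ∈ [28, 32]
|BD| ∈ [15, 19]
|AD| ∈ [11, 49]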